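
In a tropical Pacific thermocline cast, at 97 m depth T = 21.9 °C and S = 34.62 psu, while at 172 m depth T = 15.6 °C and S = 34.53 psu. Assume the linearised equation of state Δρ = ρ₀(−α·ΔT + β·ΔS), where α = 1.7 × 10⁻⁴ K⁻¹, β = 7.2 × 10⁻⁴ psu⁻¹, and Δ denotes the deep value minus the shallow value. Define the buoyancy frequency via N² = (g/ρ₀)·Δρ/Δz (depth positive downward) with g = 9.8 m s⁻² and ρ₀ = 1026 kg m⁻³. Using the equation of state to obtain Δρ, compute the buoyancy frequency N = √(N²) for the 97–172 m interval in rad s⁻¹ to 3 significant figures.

0.0115 rad s⁻¹

ΔT = -6.3 K, ΔS = -0.09 psu (deep − shallow).
Δρ/ρ₀ = −αΔT + βΔS = 1.071 × 10⁻³ − 6.48 × 10⁻⁵ = 1.0062 × 10⁻³, so Δρ ≈ 1.032 kg m⁻³.
N² = (g/ρ₀)·Δρ/Δz = g·(Δρ/ρ₀)/Δz = 9.8 × 1.0062 × 10⁻³ / 75 = 1.3148 × 10⁻⁴ s⁻².
N = √(1.3148 × 10⁻⁴) = 0.011466 rad s⁻¹ ≈ 0.0115 rad s⁻¹.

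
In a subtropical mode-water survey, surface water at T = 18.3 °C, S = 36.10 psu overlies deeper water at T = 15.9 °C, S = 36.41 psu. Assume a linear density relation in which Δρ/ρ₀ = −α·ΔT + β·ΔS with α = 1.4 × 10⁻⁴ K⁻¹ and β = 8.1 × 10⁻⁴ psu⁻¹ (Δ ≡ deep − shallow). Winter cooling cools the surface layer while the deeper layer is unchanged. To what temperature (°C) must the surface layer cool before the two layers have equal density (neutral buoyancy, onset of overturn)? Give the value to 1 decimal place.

Neutral buoyancy requires Δρ = 0, i.e. −α(T_deep − T_surf′) + β(S_deep − S_surf) = 0.
T_surf′ = T_deep − (β/α)·ΔS = 15.9 − (8.1 × 10⁻⁴/1.4 × 10⁻⁴)·(+0.31) = 14.106 °C.
Cooling required: 18.3 − (14.106) = 4.194 °C.

14.1 °C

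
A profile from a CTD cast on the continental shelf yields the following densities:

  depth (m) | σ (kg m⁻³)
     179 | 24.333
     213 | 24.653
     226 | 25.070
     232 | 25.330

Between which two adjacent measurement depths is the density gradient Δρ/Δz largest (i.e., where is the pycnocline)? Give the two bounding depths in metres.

Compute the density gradient over each adjacent pair:
  179–213 m: Δρ/Δz = 0.320/34 = 9.4 × 10⁻³ kg m⁻⁴
  213–226 m: Δρ/Δz = 0.417/13 = 0.032 kg m⁻⁴
  226–232 m: Δρ/Δz = 0.260/6 = 0.043 kg m⁻⁴
The largest gradient is in the 226–232 m interval — the pycnocline.

226–232 m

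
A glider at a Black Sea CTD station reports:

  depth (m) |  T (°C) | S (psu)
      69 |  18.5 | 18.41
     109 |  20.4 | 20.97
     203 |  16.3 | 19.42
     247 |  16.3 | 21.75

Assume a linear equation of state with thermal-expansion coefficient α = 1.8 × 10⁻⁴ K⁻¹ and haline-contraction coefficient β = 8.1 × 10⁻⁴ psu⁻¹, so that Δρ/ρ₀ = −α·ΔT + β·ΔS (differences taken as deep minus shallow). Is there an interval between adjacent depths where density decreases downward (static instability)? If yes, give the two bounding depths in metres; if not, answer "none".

109–203 m

Evaluate Δρ/ρ₀ = −αΔT + βΔS across each adjacent pair:
  69–109 m: −αΔT+βΔS = −(1.8 × 10⁻⁴)(+1.9)+(8.1 × 10⁻⁴)(+2.56) = 1.7 × 10⁻³ → stable
  109–203 m: −αΔT+βΔS = −(1.8 × 10⁻⁴)(-4.1)+(8.1 × 10⁻⁴)(-1.55) = -5.2 × 10⁻⁴ → UNSTABLE
  203–247 m: −αΔT+βΔS = −(1.8 × 10⁻⁴)(+0.0)+(8.1 × 10⁻⁴)(+2.33) = 1.9 × 10⁻³ → stable
The 109–203 m interval has Δρ < 0: lighter water underlies denser water.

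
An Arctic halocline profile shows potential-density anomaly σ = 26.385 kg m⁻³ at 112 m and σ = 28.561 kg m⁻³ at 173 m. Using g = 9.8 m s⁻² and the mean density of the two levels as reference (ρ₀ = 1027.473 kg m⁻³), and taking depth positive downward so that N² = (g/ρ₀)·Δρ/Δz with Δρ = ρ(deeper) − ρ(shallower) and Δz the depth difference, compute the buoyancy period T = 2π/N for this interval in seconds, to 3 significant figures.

341 s

Δρ = 1028.561 − 1026.385 = 2.176 kg m⁻³ over Δz = 173 − 112 = 61 m.
N² = (9.8/1027.473) × (2.176/61) = 3.4024 × 10⁻⁴ s⁻².
N = √(3.4024 × 10⁻⁴) = 0.018446 rad s⁻¹, so T = 2π/N = 340.63 s ≈ 341 s.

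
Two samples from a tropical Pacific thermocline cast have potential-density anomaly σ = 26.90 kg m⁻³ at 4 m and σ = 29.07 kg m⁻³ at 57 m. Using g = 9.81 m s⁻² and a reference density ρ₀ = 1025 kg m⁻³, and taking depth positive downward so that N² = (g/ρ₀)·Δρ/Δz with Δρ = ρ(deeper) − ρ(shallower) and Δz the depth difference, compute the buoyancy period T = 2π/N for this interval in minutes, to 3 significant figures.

Δρ = 1029.07 − 1026.90 = 2.17 kg m⁻³ over Δz = 57 − 4 = 53 m.
N² = (9.81/1025) × (2.17/53) = 3.9186 × 10⁻⁴ s⁻².
N = √(3.9186 × 10⁻⁴) = 0.019795 rad s⁻¹, so T = 2π/N = 317.41 s = 5.2902 min ≈ 5.29 min.
Since Δρ > 0 the layer is stably stratified.

5.29 min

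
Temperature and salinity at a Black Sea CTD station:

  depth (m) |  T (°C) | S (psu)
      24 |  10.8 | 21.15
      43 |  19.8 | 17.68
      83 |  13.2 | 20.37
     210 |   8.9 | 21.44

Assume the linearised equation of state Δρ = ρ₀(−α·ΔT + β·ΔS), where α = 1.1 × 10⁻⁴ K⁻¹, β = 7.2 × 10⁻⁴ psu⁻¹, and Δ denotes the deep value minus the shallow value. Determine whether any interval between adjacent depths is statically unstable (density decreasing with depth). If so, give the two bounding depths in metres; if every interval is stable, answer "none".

24–43 m

Evaluate Δρ/ρ₀ = −αΔT + βΔS across each adjacent pair:
  24–43 m: −αΔT+βΔS = −(1.1 × 10⁻⁴)(+9.0)+(7.2 × 10⁻⁴)(-3.47) = -3.5 × 10⁻³ → UNSTABLE
  43–83 m: −αΔT+βΔS = −(1.1 × 10⁻⁴)(-6.6)+(7.2 × 10⁻⁴)(+2.69) = 2.7 × 10⁻³ → stable
  83–210 m: −αΔT+βΔS = −(1.1 × 10⁻⁴)(-4.3)+(7.2 × 10⁻⁴)(+1.07) = 1.2 × 10⁻³ → stable
The 24–43 m interval has Δρ < 0: lighter water underlies denser water.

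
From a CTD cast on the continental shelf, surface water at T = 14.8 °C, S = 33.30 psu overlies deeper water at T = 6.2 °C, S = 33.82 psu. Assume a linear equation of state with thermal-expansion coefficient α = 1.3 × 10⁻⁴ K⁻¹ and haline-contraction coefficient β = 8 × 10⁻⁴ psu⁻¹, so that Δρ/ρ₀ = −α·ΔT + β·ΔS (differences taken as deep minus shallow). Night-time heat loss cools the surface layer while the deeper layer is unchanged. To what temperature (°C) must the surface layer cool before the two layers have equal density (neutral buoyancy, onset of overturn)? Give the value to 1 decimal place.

3.0 °C

Neutral buoyancy requires Δρ = 0, i.e. −α(T_deep − T_surf′) + β(S_deep − S_surf) = 0.
T_surf′ = T_deep − (β/α)·ΔS = 6.2 − (8 × 10⁻⁴/1.3 × 10⁻⁴)·(+0.52) = 3.000 °C.
Cooling required: 14.8 − (3.000) = 11.800 °C.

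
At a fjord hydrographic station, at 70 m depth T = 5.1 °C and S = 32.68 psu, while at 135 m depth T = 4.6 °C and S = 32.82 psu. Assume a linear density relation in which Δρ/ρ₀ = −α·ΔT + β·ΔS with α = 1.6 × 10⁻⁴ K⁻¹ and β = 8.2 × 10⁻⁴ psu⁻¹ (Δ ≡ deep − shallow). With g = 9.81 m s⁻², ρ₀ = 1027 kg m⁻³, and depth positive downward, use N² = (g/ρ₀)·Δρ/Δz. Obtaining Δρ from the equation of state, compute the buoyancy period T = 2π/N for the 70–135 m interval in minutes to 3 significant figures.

19.3 min

ΔT = -0.5 K, ΔS = +0.14 psu (deep − shallow).
Δρ/ρ₀ = −αΔT + βΔS = 8.00 × 10⁻⁵ + 1.148 × 10⁻⁴ = 1.948 × 10⁻⁴, so Δρ ≈ 0.2001 kg m⁻³.
N² = (g/ρ₀)·Δρ/Δz = g·(Δρ/ρ₀)/Δz = 9.81 × 1.948 × 10⁻⁴ / 65 = 2.9400 × 10⁻⁵ s⁻².
N = √(2.9400 × 10⁻⁵) = 5.4222 × 10⁻³ rad s⁻¹ → T = 2π/N = 1.1588 × 10³ s = 19.313 min ≈ 19.3 min.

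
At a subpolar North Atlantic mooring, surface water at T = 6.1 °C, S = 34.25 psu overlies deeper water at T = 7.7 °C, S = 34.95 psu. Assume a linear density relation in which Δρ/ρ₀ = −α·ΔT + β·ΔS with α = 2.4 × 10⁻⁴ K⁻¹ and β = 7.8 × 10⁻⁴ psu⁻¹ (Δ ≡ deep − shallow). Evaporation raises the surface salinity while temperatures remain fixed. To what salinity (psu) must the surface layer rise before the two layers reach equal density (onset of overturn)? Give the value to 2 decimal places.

34.46 psu

Neutral buoyancy requires −α(T_deep − T_surf) + β(S_deep − S_surf′) = 0.
S_surf′ = S_deep − (α/β)·ΔT = 34.95 − (2.4 × 10⁻⁴/7.8 × 10⁻⁴)·(+1.6) = 34.4577 psu.
Increase required: 34.4577 − 34.25 = 0.2077 psu.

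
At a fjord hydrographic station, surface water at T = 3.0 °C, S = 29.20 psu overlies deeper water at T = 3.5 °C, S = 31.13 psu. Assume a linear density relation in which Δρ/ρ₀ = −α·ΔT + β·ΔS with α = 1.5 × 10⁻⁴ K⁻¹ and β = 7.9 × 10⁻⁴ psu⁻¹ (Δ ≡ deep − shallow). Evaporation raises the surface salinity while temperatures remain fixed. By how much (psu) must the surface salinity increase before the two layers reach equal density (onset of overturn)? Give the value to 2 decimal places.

1.84 psu

Neutral buoyancy requires −α(T_deep − T_surf) + β(S_deep − S_surf′) = 0.
S_surf′ = S_deep − (α/β)·ΔT = 31.13 − (1.5 × 10⁻⁴/7.9 × 10⁻⁴)·(+0.5) = 31.0351 psu.
Increase required: 31.0351 − 29.20 = 1.8351 psu.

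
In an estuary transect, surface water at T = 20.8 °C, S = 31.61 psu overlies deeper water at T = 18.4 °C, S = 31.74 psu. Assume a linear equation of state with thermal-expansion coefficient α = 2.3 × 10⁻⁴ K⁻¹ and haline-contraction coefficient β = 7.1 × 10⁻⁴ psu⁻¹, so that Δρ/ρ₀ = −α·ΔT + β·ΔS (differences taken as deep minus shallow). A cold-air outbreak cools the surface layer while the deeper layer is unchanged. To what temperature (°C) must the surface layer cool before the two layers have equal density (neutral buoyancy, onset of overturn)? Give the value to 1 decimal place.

Neutral buoyancy requires Δρ = 0, i.e. −α(T_deep − T_surf′) + β(S_deep − S_surf) = 0.
T_surf′ = T_deep − (β/α)·ΔS = 18.4 − (7.1 × 10⁻⁴/2.3 × 10⁻⁴)·(+0.13) = 17.999 °C.
Cooling required: 20.8 − (17.999) = 2.801 °C.

18.0 °C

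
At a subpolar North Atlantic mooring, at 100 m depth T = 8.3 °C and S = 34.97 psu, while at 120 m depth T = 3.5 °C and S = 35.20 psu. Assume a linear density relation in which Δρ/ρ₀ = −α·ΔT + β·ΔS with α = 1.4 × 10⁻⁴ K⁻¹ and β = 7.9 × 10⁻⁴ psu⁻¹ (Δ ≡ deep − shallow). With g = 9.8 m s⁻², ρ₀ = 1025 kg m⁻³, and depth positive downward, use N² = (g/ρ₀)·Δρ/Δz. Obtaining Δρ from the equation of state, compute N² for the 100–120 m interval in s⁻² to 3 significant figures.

4.18 × 10⁻⁴ s⁻²

ΔT = -4.8 K, ΔS = +0.23 psu (deep − shallow).
Δρ/ρ₀ = −αΔT + βΔS = 6.72 × 10⁻⁴ + 1.817 × 10⁻⁴ = 8.537 × 10⁻⁴, so Δρ ≈ 0.8750 kg m⁻³.
N² = (g/ρ₀)·Δρ/Δz = g·(Δρ/ρ₀)/Δz = 9.8 × 8.537 × 10⁻⁴ / 20 = 4.1831 × 10⁻⁴ s⁻² ≈ 4.18 × 10⁻⁴ s⁻².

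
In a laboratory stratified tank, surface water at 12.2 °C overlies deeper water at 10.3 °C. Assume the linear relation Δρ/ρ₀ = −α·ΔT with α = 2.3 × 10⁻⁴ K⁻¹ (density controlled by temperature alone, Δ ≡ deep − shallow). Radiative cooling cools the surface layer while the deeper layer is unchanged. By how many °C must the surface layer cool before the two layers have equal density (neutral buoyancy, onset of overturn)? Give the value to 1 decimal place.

With temperature the only control, equal density requires T_surf′ = T_deep.
T_surf′ = 10.3 °C.
Cooling required: 12.2 − 10.3 = 1.9 °C.

1.9 °C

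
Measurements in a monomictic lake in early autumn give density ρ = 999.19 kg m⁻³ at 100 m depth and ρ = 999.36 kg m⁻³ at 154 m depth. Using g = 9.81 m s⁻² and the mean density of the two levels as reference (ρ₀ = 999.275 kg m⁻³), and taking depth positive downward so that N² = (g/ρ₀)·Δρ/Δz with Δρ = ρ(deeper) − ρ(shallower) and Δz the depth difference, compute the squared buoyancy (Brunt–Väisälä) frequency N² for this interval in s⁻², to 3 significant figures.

3.09 × 10⁻⁵ s⁻²

Δρ = 999.36 − 999.19 = 0.17 kg m⁻³ over Δz = 154 − 100 = 54 m.
N² = (9.81/999.275) × (0.17/54) = 3.0906 × 10⁻⁵ s⁻² ≈ 3.09 × 10⁻⁵ s⁻².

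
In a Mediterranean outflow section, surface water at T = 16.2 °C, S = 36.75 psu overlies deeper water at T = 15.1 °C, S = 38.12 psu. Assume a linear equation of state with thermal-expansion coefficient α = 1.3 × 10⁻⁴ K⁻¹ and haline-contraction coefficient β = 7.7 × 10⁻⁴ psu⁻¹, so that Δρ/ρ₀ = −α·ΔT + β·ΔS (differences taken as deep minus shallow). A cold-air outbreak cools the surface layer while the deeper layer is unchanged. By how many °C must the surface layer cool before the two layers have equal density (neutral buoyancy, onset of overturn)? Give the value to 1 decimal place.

Neutral buoyancy requires Δρ = 0, i.e. −α(T_deep − T_surf′) + β(S_deep − S_surf) = 0.
T_surf′ = T_deep − (β/α)·ΔS = 15.1 − (7.7 × 10⁻⁴/1.3 × 10⁻⁴)·(+1.37) = 6.985 °C.
Cooling required: 16.2 − (6.985) = 9.215 °C.

9.2 °C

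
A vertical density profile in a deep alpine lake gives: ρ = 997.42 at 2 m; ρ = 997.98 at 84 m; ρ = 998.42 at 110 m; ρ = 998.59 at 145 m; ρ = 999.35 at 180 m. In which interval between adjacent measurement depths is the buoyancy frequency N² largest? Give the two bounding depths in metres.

Compute the density gradient over each adjacent pair:
  2–84 m: Δρ/Δz = 0.56/82 = 6.8 × 10⁻³ kg m⁻⁴
  84–110 m: Δρ/Δz = 0.44/26 = 0.017 kg m⁻⁴
  110–145 m: Δρ/Δz = 0.17/35 = 4.9 × 10⁻³ kg m⁻⁴
  145–180 m: Δρ/Δz = 0.76/35 = 0.022 kg m⁻⁴
The largest gradient is in the 145–180 m interval — the pycnocline.

145–180 m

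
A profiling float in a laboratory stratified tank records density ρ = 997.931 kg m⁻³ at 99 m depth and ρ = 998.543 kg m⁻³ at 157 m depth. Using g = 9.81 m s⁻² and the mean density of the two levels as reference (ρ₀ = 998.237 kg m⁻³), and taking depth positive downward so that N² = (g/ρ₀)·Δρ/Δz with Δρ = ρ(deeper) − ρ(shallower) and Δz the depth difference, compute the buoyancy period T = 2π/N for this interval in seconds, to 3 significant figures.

617 s

Δρ = 998.543 − 997.931 = 0.612 kg m⁻³ over Δz = 157 − 99 = 58 m.
N² = (9.81/998.237) × (0.612/58) = 1.0370 × 10⁻⁴ s⁻².
N = √(1.0370 × 10⁻⁴) = 0.010183 rad s⁻¹, so T = 2π/N = 617.03 s ≈ 617 s.
N² > 0, so the interval is statically stable.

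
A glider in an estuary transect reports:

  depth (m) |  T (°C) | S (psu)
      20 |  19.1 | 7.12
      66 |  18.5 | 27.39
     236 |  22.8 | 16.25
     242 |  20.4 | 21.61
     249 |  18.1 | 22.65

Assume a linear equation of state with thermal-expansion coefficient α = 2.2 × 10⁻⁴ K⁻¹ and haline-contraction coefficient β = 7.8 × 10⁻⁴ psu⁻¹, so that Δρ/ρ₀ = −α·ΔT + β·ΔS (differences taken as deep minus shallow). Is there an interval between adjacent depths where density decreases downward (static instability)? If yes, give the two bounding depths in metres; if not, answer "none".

66–236 m

Evaluate Δρ/ρ₀ = −αΔT + βΔS across each adjacent pair:
  20–66 m: −αΔT+βΔS = −(2.2 × 10⁻⁴)(-0.6)+(7.8 × 10⁻⁴)(+20.27) = 0.016 → stable
  66–236 m: −αΔT+βΔS = −(2.2 × 10⁻⁴)(+4.3)+(7.8 × 10⁻⁴)(-11.14) = -9.6 × 10⁻³ → UNSTABLE
  236–242 m: −αΔT+βΔS = −(2.2 × 10⁻⁴)(-2.4)+(7.8 × 10⁻⁴)(+5.36) = 4.7 × 10⁻³ → stable
  242–249 m: −αΔT+βΔS = −(2.2 × 10⁻⁴)(-2.3)+(7.8 × 10⁻⁴)(+1.04) = 1.3 × 10⁻³ → stable
The 66–236 m interval has Δρ < 0: lighter water underlies denser water.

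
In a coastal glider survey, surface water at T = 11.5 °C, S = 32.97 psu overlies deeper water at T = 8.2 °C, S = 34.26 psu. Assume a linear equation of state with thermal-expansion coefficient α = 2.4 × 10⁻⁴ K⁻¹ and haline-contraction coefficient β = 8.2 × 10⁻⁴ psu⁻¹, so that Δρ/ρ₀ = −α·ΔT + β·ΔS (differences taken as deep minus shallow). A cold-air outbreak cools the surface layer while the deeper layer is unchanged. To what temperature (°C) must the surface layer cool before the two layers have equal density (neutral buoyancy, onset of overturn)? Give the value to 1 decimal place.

Neutral buoyancy requires Δρ = 0, i.e. −α(T_deep − T_surf′) + β(S_deep − S_surf) = 0.
T_surf′ = T_deep − (β/α)·ΔS = 8.2 − (8.2 × 10⁻⁴/2.4 × 10⁻⁴)·(+1.29) = 3.792 °C.
Cooling required: 11.5 − (3.792) = 7.708 °C.

3.8 °C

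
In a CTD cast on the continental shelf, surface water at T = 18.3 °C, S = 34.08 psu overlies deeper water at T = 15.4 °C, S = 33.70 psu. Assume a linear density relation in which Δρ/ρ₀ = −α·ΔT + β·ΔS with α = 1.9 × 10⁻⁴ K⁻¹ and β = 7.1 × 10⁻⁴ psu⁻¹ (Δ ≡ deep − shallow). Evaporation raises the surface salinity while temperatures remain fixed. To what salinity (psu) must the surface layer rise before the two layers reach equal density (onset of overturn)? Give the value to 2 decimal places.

34.48 psu

Neutral buoyancy requires −α(T_deep − T_surf) + β(S_deep − S_surf′) = 0.
S_surf′ = S_deep − (α/β)·ΔT = 33.70 − (1.9 × 10⁻⁴/7.1 × 10⁻⁴)·(-2.9) = 34.4761 psu.
Increase required: 34.4761 − 34.08 = 0.3961 psu.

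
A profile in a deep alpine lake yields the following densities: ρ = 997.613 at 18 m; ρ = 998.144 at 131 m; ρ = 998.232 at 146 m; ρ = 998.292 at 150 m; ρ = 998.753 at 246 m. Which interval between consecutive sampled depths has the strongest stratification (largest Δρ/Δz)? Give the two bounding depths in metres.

Compute the density gradient over each adjacent pair:
  18–131 m: Δρ/Δz = 0.531/113 = 4.7 × 10⁻³ kg m⁻⁴
  131–146 m: Δρ/Δz = 0.088/15 = 5.9 × 10⁻³ kg m⁻⁴
  146–150 m: Δρ/Δz = 0.060/4 = 0.015 kg m⁻⁴
  150–246 m: Δρ/Δz = 0.461/96 = 4.8 × 10⁻³ kg m⁻⁴
The largest gradient is in the 146–150 m interval — the pycnocline.

146–150 m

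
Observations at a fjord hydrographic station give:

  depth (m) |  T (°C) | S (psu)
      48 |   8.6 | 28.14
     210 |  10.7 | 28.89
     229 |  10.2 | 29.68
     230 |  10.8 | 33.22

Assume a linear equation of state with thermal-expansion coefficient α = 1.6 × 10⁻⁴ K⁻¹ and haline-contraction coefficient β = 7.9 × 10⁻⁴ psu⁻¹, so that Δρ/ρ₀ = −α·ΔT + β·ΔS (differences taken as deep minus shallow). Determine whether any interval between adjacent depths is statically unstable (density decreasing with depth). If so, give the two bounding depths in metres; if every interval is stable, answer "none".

Evaluate Δρ/ρ₀ = −αΔT + βΔS across each adjacent pair:
  48–210 m: −αΔT+βΔS = −(1.6 × 10⁻⁴)(+2.1)+(7.9 × 10⁻⁴)(+0.75) = 2.6 × 10⁻⁴ → stable
  210–229 m: −αΔT+βΔS = −(1.6 × 10⁻⁴)(-0.5)+(7.9 × 10⁻⁴)(+0.79) = 7.0 × 10⁻⁴ → stable
  229–230 m: −αΔT+βΔS = −(1.6 × 10⁻⁴)(+0.6)+(7.9 × 10⁻⁴)(+3.54) = 2.7 × 10⁻³ → stable
Every interval has Δρ > 0: the column is stably stratified throughout.

none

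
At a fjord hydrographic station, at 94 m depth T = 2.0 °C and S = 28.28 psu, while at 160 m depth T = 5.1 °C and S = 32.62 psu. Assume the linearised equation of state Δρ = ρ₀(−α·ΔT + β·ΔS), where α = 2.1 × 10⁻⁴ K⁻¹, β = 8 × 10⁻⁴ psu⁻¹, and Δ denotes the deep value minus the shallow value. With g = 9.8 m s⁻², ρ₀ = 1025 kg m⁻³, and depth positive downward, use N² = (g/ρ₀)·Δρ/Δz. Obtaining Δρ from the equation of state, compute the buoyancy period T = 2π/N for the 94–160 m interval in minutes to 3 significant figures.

5.12 min

ΔT = +3.1 K, ΔS = +4.34 psu (deep − shallow).
Δρ/ρ₀ = −αΔT + βΔS = -6.51 × 10⁻⁴ + 3.472 × 10⁻³ = 2.821 × 10⁻³, so Δρ ≈ 2.892 kg m⁻³.
N² = (g/ρ₀)·Δρ/Δz = g·(Δρ/ρ₀)/Δz = 9.8 × 2.821 × 10⁻³ / 66 = 4.1888 × 10⁻⁴ s⁻².
N = √(4.1888 × 10⁻⁴) = 0.020467 rad s⁻¹ → T = 2π/N = 306.99 s = 5.1165 min ≈ 5.12 min.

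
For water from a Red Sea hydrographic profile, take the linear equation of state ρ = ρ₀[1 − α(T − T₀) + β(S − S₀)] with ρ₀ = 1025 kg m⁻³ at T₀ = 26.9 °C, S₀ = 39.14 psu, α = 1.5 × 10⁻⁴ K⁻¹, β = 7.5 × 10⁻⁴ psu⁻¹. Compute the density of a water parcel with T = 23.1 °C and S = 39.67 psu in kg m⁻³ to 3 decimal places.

T − T₀ = -3.8 K, S − S₀ = +0.53 psu.
Bracket = 1 − α·(-3.8) + β·(+0.53) = 1 + (9.675 × 10⁻⁴) = 1.0009675.
ρ = 1025 × 1.0009675 = 1025.992 kg m⁻³.

1025.992 kg m⁻³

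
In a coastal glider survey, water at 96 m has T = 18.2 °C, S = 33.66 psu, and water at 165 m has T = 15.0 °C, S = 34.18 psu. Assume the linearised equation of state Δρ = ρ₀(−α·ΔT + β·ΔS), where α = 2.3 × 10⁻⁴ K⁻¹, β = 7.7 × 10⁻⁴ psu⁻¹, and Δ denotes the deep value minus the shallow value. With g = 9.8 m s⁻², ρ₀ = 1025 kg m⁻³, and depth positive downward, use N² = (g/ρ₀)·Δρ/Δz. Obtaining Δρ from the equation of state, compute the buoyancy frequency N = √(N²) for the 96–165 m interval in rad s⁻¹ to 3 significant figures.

ΔT = -3.2 K, ΔS = +0.52 psu (deep − shallow).
Δρ/ρ₀ = −αΔT + βΔS = 7.36 × 10⁻⁴ + 4.004 × 10⁻⁴ = 1.1364 × 10⁻³, so Δρ ≈ 1.165 kg m⁻³.
N² = (g/ρ₀)·Δρ/Δz = g·(Δρ/ρ₀)/Δz = 9.8 × 1.1364 × 10⁻³ / 69 = 1.6140 × 10⁻⁴ s⁻².
N = √(1.6140 × 10⁻⁴) = 0.012704 rad s⁻¹ ≈ 0.0127 rad s⁻¹.

0.0127 rad s⁻¹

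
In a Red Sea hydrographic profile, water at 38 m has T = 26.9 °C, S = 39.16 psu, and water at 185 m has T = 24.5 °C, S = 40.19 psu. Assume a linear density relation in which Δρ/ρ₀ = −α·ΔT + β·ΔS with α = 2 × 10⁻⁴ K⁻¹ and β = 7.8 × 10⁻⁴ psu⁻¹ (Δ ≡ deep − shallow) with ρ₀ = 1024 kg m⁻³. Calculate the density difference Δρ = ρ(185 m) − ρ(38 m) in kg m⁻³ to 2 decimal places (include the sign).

ΔT = -2.4 K, ΔS = +1.03 psu (deep − shallow).
Δρ/ρ₀ = −(2 × 10⁻⁴)(-2.4) + (7.8 × 10⁻⁴)(+1.03) = 1.2834 × 10⁻³.
Δρ = 1024 × (1.2834 × 10⁻³) = +1.31 kg m⁻³.
Positive Δρ: denser below, stable.

+1.31 kg m⁻³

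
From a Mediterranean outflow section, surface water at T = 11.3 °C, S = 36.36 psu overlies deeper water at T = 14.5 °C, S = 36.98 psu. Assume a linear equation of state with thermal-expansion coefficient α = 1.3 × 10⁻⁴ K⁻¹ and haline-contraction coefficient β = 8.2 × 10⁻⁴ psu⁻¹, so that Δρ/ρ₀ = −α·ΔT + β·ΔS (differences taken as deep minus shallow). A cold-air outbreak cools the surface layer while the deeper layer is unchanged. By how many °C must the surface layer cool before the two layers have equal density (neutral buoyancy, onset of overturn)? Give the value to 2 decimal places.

Neutral buoyancy requires Δρ = 0, i.e. −α(T_deep − T_surf′) + β(S_deep − S_surf) = 0.
T_surf′ = T_deep − (β/α)·ΔS = 14.5 − (8.2 × 10⁻⁴/1.3 × 10⁻⁴)·(+0.62) = 10.5892 °C.
Cooling required: 11.3 − (10.5892) = 0.7108 °C.

0.71 °C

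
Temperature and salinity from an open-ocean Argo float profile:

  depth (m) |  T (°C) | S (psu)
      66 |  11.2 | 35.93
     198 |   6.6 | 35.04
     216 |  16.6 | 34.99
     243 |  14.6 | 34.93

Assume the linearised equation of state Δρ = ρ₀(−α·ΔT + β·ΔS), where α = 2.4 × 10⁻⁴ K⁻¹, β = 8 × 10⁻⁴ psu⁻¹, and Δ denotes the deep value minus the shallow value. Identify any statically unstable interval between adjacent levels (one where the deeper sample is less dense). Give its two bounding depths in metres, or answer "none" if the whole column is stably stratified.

Evaluate Δρ/ρ₀ = −αΔT + βΔS across each adjacent pair:
  66–198 m: −αΔT+βΔS = −(2.4 × 10⁻⁴)(-4.6)+(8 × 10⁻⁴)(-0.89) = 3.9 × 10⁻⁴ → stable
  198–216 m: −αΔT+βΔS = −(2.4 × 10⁻⁴)(+10.0)+(8 × 10⁻⁴)(-0.05) = -2.4 × 10⁻³ → UNSTABLE
  216–243 m: −αΔT+βΔS = −(2.4 × 10⁻⁴)(-2.0)+(8 × 10⁻⁴)(-0.06) = 4.3 × 10⁻⁴ → stable
The 198–216 m interval has Δρ < 0: lighter water underlies denser water.

198–216 m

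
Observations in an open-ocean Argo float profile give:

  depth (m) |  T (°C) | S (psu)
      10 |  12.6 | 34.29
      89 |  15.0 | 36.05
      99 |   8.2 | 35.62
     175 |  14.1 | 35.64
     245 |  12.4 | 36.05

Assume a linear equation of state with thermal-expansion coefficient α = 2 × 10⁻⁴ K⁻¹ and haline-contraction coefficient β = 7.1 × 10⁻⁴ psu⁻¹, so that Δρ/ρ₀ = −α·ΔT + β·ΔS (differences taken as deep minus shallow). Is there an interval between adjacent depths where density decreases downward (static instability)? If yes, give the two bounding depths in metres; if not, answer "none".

Evaluate Δρ/ρ₀ = −αΔT + βΔS across each adjacent pair:
  10–89 m: −αΔT+βΔS = −(2 × 10⁻⁴)(+2.4)+(7.1 × 10⁻⁴)(+1.76) = 7.7 × 10⁻⁴ → stable
  89–99 m: −αΔT+βΔS = −(2 × 10⁻⁴)(-6.8)+(7.1 × 10⁻⁴)(-0.43) = 1.1 × 10⁻³ → stable
  99–175 m: −αΔT+βΔS = −(2 × 10⁻⁴)(+5.9)+(7.1 × 10⁻⁴)(+0.02) = -1.2 × 10⁻³ → UNSTABLE
  175–245 m: −αΔT+βΔS = −(2 × 10⁻⁴)(-1.7)+(7.1 × 10⁻⁴)(+0.41) = 6.3 × 10⁻⁴ → stable
The 99–175 m interval has Δρ < 0: lighter water underlies denser water.

99–175 m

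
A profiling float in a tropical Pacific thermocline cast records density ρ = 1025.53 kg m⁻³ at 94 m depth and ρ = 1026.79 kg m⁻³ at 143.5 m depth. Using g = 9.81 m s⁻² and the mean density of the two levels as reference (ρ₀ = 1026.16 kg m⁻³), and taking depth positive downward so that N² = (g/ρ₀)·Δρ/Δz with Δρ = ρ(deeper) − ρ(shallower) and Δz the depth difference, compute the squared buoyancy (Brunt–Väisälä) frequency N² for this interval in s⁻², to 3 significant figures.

Δρ = 1026.79 − 1025.53 = 1.26 kg m⁻³ over Δz = 143.5 − 94 = 49.5 m.
N² = (9.81/1026.16) × (1.26/49.5) = 2.4334 × 10⁻⁴ s⁻² ≈ 2.43 × 10⁻⁴ s⁻².

2.43 × 10⁻⁴ s⁻²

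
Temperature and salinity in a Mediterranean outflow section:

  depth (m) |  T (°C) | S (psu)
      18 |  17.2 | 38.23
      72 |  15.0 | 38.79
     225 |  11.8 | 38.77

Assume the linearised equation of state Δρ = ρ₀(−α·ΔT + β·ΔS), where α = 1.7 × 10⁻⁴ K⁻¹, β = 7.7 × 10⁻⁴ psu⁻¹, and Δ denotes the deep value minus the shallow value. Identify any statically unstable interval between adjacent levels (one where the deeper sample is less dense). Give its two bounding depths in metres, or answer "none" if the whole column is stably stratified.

Evaluate Δρ/ρ₀ = −αΔT + βΔS across each adjacent pair:
  18–72 m: −αΔT+βΔS = −(1.7 × 10⁻⁴)(-2.2)+(7.7 × 10⁻⁴)(+0.56) = 8.1 × 10⁻⁴ → stable
  72–225 m: −αΔT+βΔS = −(1.7 × 10⁻⁴)(-3.2)+(7.7 × 10⁻⁴)(-0.02) = 5.3 × 10⁻⁴ → stable
Every interval has Δρ > 0: the column is stably stratified throughout.

none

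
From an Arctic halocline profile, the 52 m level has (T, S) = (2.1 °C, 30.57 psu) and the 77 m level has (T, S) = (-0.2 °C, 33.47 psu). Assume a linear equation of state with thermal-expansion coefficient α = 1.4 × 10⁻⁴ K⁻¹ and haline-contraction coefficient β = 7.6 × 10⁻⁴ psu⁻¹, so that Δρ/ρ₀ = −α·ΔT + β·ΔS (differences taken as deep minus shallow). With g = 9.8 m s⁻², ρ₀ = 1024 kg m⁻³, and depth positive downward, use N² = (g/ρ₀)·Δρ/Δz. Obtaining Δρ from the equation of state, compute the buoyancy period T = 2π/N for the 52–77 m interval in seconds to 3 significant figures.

ΔT = -2.3 K, ΔS = +2.90 psu (deep − shallow).
Δρ/ρ₀ = −αΔT + βΔS = 3.22 × 10⁻⁴ + 2.204 × 10⁻³ = 2.526 × 10⁻³, so Δρ ≈ 2.587 kg m⁻³.
N² = (g/ρ₀)·Δρ/Δz = g·(Δρ/ρ₀)/Δz = 9.8 × 2.526 × 10⁻³ / 25 = 9.9019 × 10⁻⁴ s⁻².
N = √(9.9019 × 10⁻⁴) = 0.031467 rad s⁻¹ → T = 2π/N = 199.68 s ≈ 200 s.

200 s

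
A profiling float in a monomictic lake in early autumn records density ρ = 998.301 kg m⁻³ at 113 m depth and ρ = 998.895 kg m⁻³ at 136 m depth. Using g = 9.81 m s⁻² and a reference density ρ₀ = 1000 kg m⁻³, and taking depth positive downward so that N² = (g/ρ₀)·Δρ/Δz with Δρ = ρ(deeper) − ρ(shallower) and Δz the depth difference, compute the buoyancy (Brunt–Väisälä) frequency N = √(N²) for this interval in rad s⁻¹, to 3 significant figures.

Δρ = 998.895 − 998.301 = 0.594 kg m⁻³ over Δz = 136 − 113 = 23 m.
N² = (9.81/1000) × (0.594/23) = 2.5335 × 10⁻⁴ s⁻².
N = √(2.5335 × 10⁻⁴) = 0.015917 rad s⁻¹ ≈ 0.0159 rad s⁻¹.

0.0159 rad s⁻¹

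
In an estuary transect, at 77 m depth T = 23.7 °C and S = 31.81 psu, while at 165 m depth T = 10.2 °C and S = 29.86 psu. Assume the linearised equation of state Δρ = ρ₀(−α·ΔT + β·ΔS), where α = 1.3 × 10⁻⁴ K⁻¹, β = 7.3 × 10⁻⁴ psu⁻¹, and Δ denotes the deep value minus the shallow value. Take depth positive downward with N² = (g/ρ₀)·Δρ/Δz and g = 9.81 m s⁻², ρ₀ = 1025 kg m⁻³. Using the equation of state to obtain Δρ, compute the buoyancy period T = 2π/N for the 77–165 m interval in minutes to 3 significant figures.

ΔT = -13.5 K, ΔS = -1.95 psu (deep − shallow).
Δρ/ρ₀ = −αΔT + βΔS = 1.755 × 10⁻³ − 1.4235 × 10⁻³ = 3.315 × 10⁻⁴, so Δρ ≈ 0.3398 kg m⁻³.
N² = (g/ρ₀)·Δρ/Δz = g·(Δρ/ρ₀)/Δz = 9.81 × 3.315 × 10⁻⁴ / 88 = 3.6955 × 10⁻⁵ s⁻².
N = √(3.6955 × 10⁻⁵) = 6.0791 × 10⁻³ rad s⁻¹ → T = 2π/N = 1.0336 × 10³ s = 17.227 min ≈ 17.2 min.

17.2 min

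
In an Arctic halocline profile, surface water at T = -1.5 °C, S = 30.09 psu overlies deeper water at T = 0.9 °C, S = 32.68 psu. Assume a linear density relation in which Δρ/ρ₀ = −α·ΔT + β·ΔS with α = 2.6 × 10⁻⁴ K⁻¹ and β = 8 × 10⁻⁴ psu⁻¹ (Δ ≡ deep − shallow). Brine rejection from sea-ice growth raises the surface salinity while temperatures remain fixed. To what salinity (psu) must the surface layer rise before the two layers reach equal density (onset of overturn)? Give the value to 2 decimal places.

31.90 psu

Neutral buoyancy requires −α(T_deep − T_surf) + β(S_deep − S_surf′) = 0.
S_surf′ = S_deep − (α/β)·ΔT = 32.68 − (2.6 × 10⁻⁴/8 × 10⁻⁴)·(+2.4) = 31.9000 psu.
Increase required: 31.9000 − 30.09 = 1.8100 psu.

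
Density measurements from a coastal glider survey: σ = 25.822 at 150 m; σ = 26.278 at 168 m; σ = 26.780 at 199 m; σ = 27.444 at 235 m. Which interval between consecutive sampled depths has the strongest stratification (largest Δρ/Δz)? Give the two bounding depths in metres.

Compute the density gradient over each adjacent pair:
  150–168 m: Δρ/Δz = 0.456/18 = 0.025 kg m⁻⁴
  168–199 m: Δρ/Δz = 0.502/31 = 0.016 kg m⁻⁴
  199–235 m: Δρ/Δz = 0.664/36 = 0.018 kg m⁻⁴
The largest gradient is in the 150–168 m interval — the pycnocline.

150–168 m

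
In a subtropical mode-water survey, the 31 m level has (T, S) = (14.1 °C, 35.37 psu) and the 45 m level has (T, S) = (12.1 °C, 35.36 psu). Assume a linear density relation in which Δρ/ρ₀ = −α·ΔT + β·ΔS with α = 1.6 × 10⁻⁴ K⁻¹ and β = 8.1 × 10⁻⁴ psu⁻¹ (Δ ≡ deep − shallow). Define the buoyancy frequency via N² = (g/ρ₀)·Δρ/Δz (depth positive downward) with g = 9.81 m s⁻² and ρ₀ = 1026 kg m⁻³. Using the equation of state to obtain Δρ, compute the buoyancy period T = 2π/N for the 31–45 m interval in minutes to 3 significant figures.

ΔT = -2.0 K, ΔS = -0.01 psu (deep − shallow).
Δρ/ρ₀ = −αΔT + βΔS = 3.20 × 10⁻⁴ − 8.10 × 10⁻⁶ = 3.119 × 10⁻⁴, so Δρ ≈ 0.3200 kg m⁻³.
N² = (g/ρ₀)·Δρ/Δz = g·(Δρ/ρ₀)/Δz = 9.81 × 3.119 × 10⁻⁴ / 14 = 2.1855 × 10⁻⁴ s⁻².
N = √(2.1855 × 10⁻⁴) = 0.014783 rad s⁻¹ → T = 2π/N = 425.03 s = 7.0838 min ≈ 7.08 min.

7.08 min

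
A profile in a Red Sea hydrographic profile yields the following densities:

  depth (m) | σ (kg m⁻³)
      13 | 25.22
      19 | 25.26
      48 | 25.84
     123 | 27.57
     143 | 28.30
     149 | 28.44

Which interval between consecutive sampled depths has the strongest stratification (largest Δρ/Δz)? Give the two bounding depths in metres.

123–143 m

Compute the density gradient over each adjacent pair:
  13–19 m: Δρ/Δz = 0.04/6 = 6.7 × 10⁻³ kg m⁻⁴
  19–48 m: Δρ/Δz = 0.58/29 = 0.020 kg m⁻⁴
  48–123 m: Δρ/Δz = 1.73/75 = 0.023 kg m⁻⁴
  123–143 m: Δρ/Δz = 0.73/20 = 0.036 kg m⁻⁴
  143–149 m: Δρ/Δz = 0.14/6 = 0.023 kg m⁻⁴
The largest gradient is in the 123–143 m interval — the pycnocline.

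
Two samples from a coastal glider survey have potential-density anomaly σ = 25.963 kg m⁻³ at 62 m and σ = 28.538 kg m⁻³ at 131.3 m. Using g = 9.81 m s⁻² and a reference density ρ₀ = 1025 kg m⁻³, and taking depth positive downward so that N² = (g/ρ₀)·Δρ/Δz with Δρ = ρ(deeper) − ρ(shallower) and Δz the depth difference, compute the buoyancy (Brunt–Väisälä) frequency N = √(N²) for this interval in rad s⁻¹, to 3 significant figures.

0.0189 rad s⁻¹

Δρ = 1028.538 − 1025.963 = 2.575 kg m⁻³ over Δz = 131.3 − 62 = 69.3 m.
N² = (9.81/1025) × (2.575/69.3) = 3.5562 × 10⁻⁴ s⁻².
N = √(3.5562 × 10⁻⁴) = 0.018858 rad s⁻¹ ≈ 0.0189 rad s⁻¹.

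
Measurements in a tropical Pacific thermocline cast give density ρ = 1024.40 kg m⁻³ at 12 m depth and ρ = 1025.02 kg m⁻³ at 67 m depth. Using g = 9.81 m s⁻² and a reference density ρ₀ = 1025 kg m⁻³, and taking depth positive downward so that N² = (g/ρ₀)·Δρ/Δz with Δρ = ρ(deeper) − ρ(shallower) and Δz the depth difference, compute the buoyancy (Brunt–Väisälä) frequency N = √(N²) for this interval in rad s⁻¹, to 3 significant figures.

Δρ = 1025.02 − 1024.40 = 0.62 kg m⁻³ over Δz = 67 − 12 = 55 m.
N² = (9.81/1025) × (0.62/55) = 1.0789 × 10⁻⁴ s⁻².
N = √(1.0789 × 10⁻⁴) = 0.010387 rad s⁻¹ ≈ 0.0104 rad s⁻¹.

0.0104 rad s⁻¹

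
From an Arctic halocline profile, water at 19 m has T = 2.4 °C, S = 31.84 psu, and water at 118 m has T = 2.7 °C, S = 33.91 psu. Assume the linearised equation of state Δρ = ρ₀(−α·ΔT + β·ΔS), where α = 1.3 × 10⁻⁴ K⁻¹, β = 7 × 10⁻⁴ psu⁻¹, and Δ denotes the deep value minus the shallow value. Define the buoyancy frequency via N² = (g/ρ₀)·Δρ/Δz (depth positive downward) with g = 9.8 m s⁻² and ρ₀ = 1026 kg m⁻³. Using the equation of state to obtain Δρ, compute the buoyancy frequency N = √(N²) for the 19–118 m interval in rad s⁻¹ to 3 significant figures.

0.0118 rad s⁻¹

ΔT = +0.3 K, ΔS = +2.07 psu (deep − shallow).
Δρ/ρ₀ = −αΔT + βΔS = -3.90 × 10⁻⁵ + 1.449 × 10⁻³ = 1.41 × 10⁻³, so Δρ ≈ 1.447 kg m⁻³.
N² = (g/ρ₀)·Δρ/Δz = g·(Δρ/ρ₀)/Δz = 9.8 × 1.41 × 10⁻³ / 99 = 1.3958 × 10⁻⁴ s⁻².
N = √(1.3958 × 10⁻⁴) = 0.011814 rad s⁻¹ ≈ 0.0118 rad s⁻¹.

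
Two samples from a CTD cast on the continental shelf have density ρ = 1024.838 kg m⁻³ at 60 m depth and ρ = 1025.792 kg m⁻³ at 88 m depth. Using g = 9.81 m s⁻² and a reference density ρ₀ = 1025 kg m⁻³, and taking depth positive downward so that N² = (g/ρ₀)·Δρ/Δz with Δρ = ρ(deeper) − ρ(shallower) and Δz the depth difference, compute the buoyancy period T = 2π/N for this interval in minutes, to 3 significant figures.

5.80 min

Δρ = 1025.792 − 1024.838 = 0.954 kg m⁻³ over Δz = 88 − 60 = 28 m.
N² = (9.81/1025) × (0.954/28) = 3.2609 × 10⁻⁴ s⁻².
N = √(3.2609 × 10⁻⁴) = 0.018058 rad s⁻¹, so T = 2π/N = 347.94 s = 5.7990 min ≈ 5.80 min.
Since Δρ > 0 the layer is stably stratified.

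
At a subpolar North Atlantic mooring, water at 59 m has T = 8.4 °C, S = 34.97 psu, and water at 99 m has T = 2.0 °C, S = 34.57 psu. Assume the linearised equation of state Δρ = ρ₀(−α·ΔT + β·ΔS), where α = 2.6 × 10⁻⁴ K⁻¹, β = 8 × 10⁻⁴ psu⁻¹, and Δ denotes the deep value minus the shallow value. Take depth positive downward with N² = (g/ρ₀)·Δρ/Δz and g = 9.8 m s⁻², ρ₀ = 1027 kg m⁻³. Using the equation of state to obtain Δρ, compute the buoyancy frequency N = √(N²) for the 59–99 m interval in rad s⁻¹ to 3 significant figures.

ΔT = -6.4 K, ΔS = -0.40 psu (deep − shallow).
Δρ/ρ₀ = −αΔT + βΔS = 1.664 × 10⁻³ − 3.20 × 10⁻⁴ = 1.344 × 10⁻³, so Δρ ≈ 1.380 kg m⁻³.
N² = (g/ρ₀)·Δρ/Δz = g·(Δρ/ρ₀)/Δz = 9.8 × 1.344 × 10⁻³ / 40 = 3.2928 × 10⁻⁴ s⁻².
N = √(3.2928 × 10⁻⁴) = 0.018146 rad s⁻¹ ≈ 0.0181 rad s⁻¹.

0.0181 rad s⁻¹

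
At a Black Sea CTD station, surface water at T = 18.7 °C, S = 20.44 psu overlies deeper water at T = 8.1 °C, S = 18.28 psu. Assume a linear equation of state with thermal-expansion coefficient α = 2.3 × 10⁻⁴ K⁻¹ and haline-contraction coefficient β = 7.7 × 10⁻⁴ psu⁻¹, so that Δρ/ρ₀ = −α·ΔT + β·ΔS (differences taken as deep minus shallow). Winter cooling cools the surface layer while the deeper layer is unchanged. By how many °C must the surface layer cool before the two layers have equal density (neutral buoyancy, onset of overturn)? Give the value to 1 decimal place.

Neutral buoyancy requires Δρ = 0, i.e. −α(T_deep − T_surf′) + β(S_deep − S_surf) = 0.
T_surf′ = T_deep − (β/α)·ΔS = 8.1 − (7.7 × 10⁻⁴/2.3 × 10⁻⁴)·(-2.16) = 15.331 °C.
Cooling required: 18.7 − (15.331) = 3.369 °C.

3.4 °C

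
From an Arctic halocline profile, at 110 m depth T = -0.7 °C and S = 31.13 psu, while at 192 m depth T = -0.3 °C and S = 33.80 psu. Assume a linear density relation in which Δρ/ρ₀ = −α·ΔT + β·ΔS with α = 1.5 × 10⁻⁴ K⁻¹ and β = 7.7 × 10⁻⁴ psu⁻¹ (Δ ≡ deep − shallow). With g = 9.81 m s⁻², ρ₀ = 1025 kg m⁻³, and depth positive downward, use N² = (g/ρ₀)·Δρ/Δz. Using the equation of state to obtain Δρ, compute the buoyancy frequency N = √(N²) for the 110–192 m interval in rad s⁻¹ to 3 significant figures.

ΔT = +0.4 K, ΔS = +2.67 psu (deep − shallow).
Δρ/ρ₀ = −αΔT + βΔS = -6.00 × 10⁻⁵ + 2.0559 × 10⁻³ = 1.9959 × 10⁻³, so Δρ ≈ 2.046 kg m⁻³.
N² = (g/ρ₀)·Δρ/Δz = g·(Δρ/ρ₀)/Δz = 9.81 × 1.9959 × 10⁻³ / 82 = 2.3878 × 10⁻⁴ s⁻².
N = √(2.3878 × 10⁻⁴) = 0.015453 rad s⁻¹ ≈ 0.0155 rad s⁻¹.

0.0155 rad s⁻¹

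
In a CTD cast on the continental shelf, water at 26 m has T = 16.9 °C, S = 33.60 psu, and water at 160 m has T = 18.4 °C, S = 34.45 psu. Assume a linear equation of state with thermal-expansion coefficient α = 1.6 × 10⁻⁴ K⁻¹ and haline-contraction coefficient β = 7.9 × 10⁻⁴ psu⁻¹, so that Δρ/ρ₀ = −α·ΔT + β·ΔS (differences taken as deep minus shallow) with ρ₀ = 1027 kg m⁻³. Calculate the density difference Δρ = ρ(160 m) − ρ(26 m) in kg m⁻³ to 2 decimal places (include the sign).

+0.44 kg m⁻³

ΔT = +1.5 K, ΔS = +0.85 psu (deep − shallow).
Δρ/ρ₀ = −(1.6 × 10⁻⁴)(+1.5) + (7.9 × 10⁻⁴)(+0.85) = 4.315 × 10⁻⁴.
Δρ = 1027 × (4.315 × 10⁻⁴) = +0.44 kg m⁻³.
Positive Δρ: denser below, stable.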